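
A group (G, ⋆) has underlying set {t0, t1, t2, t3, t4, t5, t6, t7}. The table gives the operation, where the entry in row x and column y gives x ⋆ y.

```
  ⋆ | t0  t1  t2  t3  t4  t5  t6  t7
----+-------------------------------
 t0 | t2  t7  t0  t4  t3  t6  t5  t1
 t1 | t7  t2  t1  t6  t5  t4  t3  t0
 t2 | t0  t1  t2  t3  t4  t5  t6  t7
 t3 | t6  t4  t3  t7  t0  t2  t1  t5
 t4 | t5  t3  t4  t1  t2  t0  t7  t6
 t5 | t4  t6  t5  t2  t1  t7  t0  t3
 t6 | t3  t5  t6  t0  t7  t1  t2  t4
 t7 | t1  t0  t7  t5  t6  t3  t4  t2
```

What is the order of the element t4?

The identity element is t2 (its row matches the header).
t4^1 = t4
t4^2 = t4 ⋆ t4 = t2
The first power of t4 equal to the identity is t4^2, so ord(t4) = 2.

2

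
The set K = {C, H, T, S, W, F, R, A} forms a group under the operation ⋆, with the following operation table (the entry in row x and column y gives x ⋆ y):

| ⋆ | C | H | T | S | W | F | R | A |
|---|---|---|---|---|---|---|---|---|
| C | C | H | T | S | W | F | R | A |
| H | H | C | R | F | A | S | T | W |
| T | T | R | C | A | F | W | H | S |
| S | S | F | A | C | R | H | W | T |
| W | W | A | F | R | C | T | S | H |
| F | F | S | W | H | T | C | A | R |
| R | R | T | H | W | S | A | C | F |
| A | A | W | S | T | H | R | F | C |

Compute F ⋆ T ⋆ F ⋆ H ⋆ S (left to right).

F ⋆ T = W
W ⋆ F = T
T ⋆ H = R
R ⋆ S = W
(Structurally, K here is isomorphic to the elementary abelian group (Z_2)^3.)

W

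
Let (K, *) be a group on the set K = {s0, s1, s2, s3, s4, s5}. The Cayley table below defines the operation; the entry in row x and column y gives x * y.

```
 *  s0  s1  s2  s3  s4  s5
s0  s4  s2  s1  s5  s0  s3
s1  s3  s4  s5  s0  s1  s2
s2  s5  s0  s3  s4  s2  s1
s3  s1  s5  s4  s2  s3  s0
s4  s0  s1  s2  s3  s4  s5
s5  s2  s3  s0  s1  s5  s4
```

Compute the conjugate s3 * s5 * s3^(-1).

The identity is s4. In row s3, the entry s4 sits in column s2, so s3^(-1) = s2.
s3 * s5 = s0
s0 * s2 = s1

s1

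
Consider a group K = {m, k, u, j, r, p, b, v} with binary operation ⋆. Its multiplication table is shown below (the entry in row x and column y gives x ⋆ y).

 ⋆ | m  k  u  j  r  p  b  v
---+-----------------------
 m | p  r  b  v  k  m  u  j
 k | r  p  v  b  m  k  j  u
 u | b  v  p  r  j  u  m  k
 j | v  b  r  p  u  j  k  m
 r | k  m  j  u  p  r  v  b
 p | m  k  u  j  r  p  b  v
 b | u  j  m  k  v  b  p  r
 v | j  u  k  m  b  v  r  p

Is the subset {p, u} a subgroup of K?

{p, u} contains the identity p.
Checking products: every product of two elements of {p, u} (read from the table) lies in {p, u}, so the set is closed.
In a finite group, a nonempty closed subset is a subgroup. So {p, u} ≤ K.

Yes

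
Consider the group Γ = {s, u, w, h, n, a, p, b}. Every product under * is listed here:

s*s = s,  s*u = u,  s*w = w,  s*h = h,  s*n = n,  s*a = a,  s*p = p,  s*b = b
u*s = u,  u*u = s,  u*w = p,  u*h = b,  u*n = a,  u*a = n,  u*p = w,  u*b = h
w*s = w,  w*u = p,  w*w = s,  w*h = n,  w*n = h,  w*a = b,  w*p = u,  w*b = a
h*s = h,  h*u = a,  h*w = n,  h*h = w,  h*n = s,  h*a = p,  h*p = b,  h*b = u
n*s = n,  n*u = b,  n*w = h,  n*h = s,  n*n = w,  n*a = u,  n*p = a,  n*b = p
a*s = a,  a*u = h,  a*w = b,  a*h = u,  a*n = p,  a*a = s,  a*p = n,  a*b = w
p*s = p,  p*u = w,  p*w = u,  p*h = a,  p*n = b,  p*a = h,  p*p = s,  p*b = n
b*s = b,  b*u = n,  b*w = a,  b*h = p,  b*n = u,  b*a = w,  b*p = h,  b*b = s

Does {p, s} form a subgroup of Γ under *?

{p, s} contains the identity s.
Checking products: every product of two elements of {p, s} (read from the table) lies in {p, s}, so the set is closed.
In a finite group, a nonempty closed subset is a subgroup. So {p, s} ≤ Γ.
(Structurally, Γ here is isomorphic to the dihedral group D_4.)

Yes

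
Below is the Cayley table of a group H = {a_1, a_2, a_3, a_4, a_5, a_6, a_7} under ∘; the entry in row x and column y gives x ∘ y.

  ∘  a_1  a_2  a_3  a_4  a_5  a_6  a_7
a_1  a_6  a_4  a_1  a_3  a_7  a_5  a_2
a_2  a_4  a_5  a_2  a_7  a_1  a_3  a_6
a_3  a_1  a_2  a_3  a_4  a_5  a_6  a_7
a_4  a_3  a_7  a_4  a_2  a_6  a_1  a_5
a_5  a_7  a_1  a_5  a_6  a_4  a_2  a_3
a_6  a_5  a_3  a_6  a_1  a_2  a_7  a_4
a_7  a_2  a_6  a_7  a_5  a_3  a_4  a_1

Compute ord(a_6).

7

The identity element is a_3 (its row matches the header).
a_6^1 = a_6
a_6^2 = a_6 ∘ a_6 = a_7
a_6^3 = a_7 ∘ a_6 = a_4
a_6^4 = a_4 ∘ a_6 = a_1
a_6^5 = a_1 ∘ a_6 = a_5
a_6^6 = a_5 ∘ a_6 = a_2
a_6^7 = a_2 ∘ a_6 = a_3
The first power of a_6 equal to the identity is a_6^7, so ord(a_6) = 7.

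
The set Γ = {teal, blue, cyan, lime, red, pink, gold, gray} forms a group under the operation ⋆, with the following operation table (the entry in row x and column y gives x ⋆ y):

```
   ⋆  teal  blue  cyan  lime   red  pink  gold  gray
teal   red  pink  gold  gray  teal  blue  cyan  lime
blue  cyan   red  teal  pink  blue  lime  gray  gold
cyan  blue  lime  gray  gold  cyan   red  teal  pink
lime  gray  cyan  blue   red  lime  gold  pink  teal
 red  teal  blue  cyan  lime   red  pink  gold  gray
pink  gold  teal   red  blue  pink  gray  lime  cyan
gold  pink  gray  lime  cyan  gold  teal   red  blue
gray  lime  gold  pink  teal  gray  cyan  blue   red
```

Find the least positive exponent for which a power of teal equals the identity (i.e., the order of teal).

The identity element is red (its row matches the header).
teal^1 = teal
teal^2 = teal ⋆ teal = red
The first power of teal equal to the identity is teal^2, so ord(teal) = 2.

2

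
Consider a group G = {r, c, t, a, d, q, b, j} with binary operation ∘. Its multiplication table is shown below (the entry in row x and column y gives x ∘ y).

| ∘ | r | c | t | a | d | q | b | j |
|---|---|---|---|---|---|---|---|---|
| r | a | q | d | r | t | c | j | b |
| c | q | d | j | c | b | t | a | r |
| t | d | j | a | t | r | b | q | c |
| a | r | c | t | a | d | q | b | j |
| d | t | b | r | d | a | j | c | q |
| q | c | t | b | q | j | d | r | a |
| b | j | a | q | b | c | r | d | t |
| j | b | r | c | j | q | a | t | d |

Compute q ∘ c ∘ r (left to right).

q ∘ c = t
t ∘ r = d
(Structurally, G here is isomorphic to Z_2 x Z_4.)

d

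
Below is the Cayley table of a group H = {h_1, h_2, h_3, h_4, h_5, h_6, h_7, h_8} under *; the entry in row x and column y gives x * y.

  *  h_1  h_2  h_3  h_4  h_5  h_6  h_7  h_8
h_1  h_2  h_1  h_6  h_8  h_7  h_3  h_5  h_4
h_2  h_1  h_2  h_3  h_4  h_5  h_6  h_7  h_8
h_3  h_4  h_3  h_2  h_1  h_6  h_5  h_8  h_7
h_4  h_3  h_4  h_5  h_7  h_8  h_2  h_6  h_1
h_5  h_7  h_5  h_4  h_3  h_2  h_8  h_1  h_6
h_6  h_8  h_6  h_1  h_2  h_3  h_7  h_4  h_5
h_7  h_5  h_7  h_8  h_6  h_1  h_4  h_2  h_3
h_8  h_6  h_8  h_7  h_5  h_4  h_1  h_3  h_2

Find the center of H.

An element z is central iff its row equals its column in the table.
For h_3: h_3 * h_6 = h_5 ≠ h_1 = h_6 * h_3, so h_3 ∉ Z.
Checking each element this way leaves Z(H) = {h_2, h_7}.
(Structurally, H here is isomorphic to the dihedral group D_4.)

{h_2, h_7}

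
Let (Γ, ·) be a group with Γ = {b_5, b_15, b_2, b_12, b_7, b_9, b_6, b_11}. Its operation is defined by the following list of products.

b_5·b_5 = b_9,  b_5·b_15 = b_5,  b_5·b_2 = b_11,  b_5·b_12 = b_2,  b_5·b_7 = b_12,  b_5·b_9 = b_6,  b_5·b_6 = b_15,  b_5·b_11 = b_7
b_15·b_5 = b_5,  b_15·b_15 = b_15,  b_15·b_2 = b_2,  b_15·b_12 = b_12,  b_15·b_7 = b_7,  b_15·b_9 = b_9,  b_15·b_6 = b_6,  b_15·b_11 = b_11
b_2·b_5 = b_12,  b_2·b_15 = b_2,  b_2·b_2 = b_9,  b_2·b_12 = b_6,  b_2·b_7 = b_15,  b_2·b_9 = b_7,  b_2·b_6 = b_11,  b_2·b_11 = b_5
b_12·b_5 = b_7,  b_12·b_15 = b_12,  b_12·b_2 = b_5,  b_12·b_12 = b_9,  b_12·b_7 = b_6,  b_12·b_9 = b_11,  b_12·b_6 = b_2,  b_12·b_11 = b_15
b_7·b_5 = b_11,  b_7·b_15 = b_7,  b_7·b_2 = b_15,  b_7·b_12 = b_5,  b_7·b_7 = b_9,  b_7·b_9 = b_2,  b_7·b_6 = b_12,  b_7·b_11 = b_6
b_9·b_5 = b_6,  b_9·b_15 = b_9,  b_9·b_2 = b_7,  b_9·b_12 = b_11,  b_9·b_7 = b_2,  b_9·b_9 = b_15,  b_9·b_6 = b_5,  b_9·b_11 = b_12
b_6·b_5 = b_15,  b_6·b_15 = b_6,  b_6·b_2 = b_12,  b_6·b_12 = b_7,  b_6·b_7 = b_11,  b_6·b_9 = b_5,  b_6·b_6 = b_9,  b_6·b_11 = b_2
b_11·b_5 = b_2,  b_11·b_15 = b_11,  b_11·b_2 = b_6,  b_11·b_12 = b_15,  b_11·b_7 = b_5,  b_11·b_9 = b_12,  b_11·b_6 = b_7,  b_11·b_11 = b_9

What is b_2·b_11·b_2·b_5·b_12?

b_6

b_2·b_11 = b_5
b_5·b_2 = b_11
b_11·b_5 = b_2
b_2·b_12 = b_6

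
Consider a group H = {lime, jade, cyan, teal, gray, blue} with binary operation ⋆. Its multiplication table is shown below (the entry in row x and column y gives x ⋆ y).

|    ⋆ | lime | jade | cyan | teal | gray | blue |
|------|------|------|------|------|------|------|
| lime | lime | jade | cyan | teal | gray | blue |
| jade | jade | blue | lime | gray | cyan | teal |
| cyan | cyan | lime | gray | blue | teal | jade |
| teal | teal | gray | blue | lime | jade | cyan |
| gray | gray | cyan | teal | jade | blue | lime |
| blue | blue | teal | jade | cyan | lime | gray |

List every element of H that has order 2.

Identity is lime. Compute the order of each non-identity element by repeated multiplication:
  jade: jade → blue → teal → gray → cyan → lime  (order 6)
  cyan: cyan → gray → teal → blue → jade → lime  (order 6)
  teal: teal → lime  (order 2)
  gray: gray → blue → lime  (order 3)
  blue: blue → gray → lime  (order 3)
Elements of order 2: {teal}.

{teal}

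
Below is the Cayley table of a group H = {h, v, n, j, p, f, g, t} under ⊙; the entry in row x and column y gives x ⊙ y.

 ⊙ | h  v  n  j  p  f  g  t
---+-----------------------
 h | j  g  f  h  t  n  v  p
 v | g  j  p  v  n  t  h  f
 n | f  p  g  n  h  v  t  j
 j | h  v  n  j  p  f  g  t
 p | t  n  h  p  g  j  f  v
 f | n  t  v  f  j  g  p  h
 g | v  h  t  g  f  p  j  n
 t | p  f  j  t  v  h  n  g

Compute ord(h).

The identity element is j (its row matches the header).
h^1 = h
h^2 = h ⊙ h = j
The first power of h equal to the identity is h^2, so ord(h) = 2.
(Structurally, H here is isomorphic to Z_2 x Z_4.)

2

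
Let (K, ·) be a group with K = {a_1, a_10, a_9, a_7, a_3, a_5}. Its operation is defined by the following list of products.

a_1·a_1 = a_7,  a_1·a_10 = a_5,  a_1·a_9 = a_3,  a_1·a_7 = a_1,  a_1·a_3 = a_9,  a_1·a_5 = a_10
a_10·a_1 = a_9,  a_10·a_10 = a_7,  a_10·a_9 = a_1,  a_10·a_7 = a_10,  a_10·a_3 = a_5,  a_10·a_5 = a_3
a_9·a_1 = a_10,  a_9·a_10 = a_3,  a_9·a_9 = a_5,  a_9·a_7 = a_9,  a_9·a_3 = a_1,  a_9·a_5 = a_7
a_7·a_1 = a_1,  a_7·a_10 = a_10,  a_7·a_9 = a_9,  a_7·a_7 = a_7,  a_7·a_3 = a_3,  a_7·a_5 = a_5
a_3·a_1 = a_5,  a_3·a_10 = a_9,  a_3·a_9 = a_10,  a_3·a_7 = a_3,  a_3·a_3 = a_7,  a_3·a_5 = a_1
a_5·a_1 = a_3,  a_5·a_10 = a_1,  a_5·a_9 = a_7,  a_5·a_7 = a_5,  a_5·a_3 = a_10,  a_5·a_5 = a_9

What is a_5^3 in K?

a_7

a_5^1 = a_5
a_5^2 = a_5·a_5 = a_9
a_5^3 = a_9·a_5 = a_7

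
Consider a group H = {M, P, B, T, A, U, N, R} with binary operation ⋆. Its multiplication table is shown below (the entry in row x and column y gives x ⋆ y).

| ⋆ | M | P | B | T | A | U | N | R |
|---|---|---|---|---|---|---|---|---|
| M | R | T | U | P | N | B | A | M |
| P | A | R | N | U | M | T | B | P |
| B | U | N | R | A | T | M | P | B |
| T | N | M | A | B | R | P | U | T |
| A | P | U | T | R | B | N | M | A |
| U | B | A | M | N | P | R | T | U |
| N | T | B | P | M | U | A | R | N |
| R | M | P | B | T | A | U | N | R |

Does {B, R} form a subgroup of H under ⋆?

Yes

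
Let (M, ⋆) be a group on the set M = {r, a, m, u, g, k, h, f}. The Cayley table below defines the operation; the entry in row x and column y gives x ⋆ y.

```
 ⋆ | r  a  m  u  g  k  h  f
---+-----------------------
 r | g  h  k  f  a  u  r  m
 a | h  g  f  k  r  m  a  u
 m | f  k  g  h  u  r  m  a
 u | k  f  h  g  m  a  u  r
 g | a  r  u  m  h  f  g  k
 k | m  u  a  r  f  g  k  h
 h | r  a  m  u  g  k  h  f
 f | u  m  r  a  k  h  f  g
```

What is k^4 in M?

h

k^1 = k
k^2 = k ⋆ k = g
k^3 = g ⋆ k = f
k^4 = f ⋆ k = h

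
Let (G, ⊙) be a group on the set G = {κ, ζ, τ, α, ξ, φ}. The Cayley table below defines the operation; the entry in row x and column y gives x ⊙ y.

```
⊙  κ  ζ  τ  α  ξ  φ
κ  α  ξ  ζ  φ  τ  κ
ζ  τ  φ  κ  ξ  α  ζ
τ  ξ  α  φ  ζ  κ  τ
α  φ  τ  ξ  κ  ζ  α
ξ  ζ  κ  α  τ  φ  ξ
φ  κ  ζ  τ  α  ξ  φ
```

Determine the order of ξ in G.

The identity element is φ (its row matches the header).
ξ^1 = ξ
ξ^2 = ξ ⊙ ξ = φ
The first power of ξ equal to the identity is ξ^2, so ord(ξ) = 2.
(Structurally, G here is isomorphic to the symmetric group S_3.)

2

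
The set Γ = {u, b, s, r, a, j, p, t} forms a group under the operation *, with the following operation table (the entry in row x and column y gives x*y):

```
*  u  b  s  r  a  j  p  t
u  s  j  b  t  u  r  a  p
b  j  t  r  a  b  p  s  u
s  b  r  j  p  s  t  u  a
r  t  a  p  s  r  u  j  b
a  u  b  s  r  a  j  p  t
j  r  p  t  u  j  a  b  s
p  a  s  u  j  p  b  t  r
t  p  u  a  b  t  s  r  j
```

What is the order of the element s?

4

The identity element is a (its row matches the header).
s^1 = s
s^2 = s*s = j
s^3 = j*s = t
s^4 = t*s = a
The first power of s equal to the identity is s^4, so ord(s) = 4.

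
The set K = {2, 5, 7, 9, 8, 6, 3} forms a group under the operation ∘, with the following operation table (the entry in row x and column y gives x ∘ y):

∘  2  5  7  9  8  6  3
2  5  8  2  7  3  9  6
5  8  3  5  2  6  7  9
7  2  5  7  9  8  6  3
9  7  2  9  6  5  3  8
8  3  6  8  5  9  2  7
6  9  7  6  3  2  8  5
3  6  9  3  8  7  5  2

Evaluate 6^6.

6^1 = 6
6^2 = 6 ∘ 6 = 8
6^3 = 8 ∘ 6 = 2
6^4 = 2 ∘ 6 = 9
6^5 = 9 ∘ 6 = 3
6^6 = 3 ∘ 6 = 5

5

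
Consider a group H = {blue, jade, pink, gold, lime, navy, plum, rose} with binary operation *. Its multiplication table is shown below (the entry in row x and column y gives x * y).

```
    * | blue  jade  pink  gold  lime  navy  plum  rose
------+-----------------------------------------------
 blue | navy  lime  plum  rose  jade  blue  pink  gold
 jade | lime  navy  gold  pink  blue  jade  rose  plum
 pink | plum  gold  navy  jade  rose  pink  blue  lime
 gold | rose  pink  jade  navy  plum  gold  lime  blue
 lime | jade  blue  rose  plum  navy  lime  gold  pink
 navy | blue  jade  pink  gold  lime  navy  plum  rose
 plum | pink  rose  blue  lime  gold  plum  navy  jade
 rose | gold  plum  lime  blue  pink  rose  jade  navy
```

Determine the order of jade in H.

The identity element is navy (its row matches the header).
jade^1 = jade
jade^2 = jade * jade = navy
The first power of jade equal to the identity is jade^2, so ord(jade) = 2.

2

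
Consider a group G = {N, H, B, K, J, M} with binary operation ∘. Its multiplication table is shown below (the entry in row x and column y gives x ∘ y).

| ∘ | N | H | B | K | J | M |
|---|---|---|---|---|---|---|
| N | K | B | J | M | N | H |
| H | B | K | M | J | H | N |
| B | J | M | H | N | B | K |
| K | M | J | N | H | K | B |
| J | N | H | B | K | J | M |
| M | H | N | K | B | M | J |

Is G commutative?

Yes

Check whether the table is symmetric across its main diagonal.
Every entry (row x, col y) equals the entry (row y, col x), so G is abelian.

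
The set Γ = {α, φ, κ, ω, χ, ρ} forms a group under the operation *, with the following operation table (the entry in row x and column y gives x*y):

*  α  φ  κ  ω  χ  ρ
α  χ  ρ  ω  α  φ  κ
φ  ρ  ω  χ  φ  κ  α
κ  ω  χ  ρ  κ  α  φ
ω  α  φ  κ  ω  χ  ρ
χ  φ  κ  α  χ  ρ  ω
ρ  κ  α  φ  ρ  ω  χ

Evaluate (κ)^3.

κ^1 = κ
κ^2 = κ*κ = ρ
κ^3 = ρ*κ = φ

φ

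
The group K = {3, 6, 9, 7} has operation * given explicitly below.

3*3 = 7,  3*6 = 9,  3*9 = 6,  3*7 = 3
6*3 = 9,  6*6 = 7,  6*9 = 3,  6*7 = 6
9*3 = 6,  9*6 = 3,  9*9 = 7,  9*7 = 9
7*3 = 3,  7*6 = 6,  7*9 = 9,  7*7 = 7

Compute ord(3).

The identity element is 7 (its row matches the header).
3^1 = 3
3^2 = 3*3 = 7
The first power of 3 equal to the identity is 3^2, so ord(3) = 2.

2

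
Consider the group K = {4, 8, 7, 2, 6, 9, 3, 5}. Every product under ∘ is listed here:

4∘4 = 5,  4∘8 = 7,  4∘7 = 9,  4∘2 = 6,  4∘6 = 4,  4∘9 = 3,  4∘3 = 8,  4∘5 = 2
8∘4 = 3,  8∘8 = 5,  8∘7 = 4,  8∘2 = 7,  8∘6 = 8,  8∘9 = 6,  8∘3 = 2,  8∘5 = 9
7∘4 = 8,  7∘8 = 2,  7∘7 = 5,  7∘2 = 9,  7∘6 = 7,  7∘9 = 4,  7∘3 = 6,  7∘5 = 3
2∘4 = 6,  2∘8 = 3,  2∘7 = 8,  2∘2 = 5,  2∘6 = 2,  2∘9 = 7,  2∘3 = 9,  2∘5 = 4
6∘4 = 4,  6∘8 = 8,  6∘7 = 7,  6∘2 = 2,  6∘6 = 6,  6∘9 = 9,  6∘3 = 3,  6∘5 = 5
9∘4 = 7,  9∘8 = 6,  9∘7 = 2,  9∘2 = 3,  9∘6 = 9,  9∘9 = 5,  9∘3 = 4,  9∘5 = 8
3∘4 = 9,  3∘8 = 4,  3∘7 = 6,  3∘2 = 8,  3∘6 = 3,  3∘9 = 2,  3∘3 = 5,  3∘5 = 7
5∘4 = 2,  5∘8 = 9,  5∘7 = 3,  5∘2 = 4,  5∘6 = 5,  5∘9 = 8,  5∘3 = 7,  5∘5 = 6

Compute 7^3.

3

7^1 = 7
7^2 = 7 ∘ 7 = 5
7^3 = 5 ∘ 7 = 3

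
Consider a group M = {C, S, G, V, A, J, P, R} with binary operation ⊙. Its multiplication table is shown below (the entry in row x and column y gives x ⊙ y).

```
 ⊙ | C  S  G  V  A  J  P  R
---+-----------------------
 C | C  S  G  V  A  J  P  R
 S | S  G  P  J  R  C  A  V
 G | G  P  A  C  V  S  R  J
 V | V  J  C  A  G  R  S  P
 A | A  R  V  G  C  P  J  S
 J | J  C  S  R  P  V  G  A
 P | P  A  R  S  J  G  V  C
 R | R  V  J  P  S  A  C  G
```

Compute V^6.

A

V^1 = V
V^2 = V ⊙ V = A
V^3 = A ⊙ V = G
V^4 = G ⊙ V = C
V^5 = C ⊙ V = V
V^6 = V ⊙ V = A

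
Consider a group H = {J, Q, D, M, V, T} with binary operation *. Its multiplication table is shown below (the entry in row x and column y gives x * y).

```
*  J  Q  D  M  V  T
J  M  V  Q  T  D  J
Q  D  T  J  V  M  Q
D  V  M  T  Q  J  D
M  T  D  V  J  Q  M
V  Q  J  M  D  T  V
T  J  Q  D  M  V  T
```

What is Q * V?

M

Read row Q, column V: Q * V = M.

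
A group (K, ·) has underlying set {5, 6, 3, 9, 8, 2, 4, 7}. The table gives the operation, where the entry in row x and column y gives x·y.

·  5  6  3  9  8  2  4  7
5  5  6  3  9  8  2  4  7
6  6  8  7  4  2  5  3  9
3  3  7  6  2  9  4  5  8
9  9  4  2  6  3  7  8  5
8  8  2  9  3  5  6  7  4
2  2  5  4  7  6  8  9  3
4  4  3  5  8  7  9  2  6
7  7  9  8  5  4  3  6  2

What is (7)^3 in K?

3

7^1 = 7
7^2 = 7·7 = 2
7^3 = 2·7 = 3
(Structurally, K here is isomorphic to the cyclic group Z_8.)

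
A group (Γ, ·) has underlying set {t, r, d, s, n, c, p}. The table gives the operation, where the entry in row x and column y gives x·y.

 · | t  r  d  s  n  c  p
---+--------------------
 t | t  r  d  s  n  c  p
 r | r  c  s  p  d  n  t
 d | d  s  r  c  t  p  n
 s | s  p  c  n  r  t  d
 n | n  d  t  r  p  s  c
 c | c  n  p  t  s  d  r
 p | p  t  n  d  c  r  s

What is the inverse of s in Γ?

First locate the identity: row t matches the header, so t is the identity.
Scan row s for t: s·c = t. Hence s^(-1) = c.

c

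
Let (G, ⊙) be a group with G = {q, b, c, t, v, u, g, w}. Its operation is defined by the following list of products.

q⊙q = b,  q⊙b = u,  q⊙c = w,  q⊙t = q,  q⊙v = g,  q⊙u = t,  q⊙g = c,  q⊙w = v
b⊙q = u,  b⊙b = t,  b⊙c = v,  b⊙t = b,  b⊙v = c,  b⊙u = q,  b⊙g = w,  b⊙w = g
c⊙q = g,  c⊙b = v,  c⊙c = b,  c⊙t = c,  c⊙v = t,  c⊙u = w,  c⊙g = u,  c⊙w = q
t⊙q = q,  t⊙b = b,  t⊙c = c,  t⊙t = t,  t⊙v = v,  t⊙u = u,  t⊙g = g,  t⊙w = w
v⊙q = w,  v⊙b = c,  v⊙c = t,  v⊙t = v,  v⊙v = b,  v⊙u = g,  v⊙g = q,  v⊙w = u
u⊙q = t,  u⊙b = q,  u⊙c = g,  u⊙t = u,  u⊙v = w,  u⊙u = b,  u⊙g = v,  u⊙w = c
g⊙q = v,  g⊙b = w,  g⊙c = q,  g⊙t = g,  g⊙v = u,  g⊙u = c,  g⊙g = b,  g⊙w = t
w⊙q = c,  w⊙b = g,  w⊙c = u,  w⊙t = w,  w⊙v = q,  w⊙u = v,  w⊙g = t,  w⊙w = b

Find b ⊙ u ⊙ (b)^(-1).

The identity is t. In row b, the entry t sits in column b, so b^(-1) = b.
b ⊙ u = q
q ⊙ b = u

u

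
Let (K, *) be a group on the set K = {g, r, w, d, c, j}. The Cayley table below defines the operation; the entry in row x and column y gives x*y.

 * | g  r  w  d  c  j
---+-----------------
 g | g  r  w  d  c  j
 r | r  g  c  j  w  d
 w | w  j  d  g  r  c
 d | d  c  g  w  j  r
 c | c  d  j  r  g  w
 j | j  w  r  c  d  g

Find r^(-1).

First locate the identity: row g matches the header, so g is the identity.
Scan row r for g: r*r = g. Hence r^(-1) = r.

r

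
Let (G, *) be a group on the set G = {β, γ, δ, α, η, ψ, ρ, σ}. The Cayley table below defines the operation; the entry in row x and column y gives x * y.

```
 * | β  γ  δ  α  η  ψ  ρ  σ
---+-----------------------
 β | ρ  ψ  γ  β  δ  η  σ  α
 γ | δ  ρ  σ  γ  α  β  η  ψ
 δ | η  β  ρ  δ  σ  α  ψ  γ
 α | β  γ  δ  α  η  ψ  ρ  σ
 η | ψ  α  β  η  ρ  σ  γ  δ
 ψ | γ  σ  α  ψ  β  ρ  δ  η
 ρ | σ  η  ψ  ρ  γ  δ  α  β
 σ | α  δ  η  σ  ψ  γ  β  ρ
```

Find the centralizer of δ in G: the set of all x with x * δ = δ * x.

Compare row δ with column δ entry by entry.
ψ * δ = α = δ * ψ, so ψ commutes with δ.
β * δ = γ but δ * β = η, so β does not.
Collecting the elements that commute with δ: C(δ) = {α, δ, ρ, ψ}.

{α, δ, ρ, ψ}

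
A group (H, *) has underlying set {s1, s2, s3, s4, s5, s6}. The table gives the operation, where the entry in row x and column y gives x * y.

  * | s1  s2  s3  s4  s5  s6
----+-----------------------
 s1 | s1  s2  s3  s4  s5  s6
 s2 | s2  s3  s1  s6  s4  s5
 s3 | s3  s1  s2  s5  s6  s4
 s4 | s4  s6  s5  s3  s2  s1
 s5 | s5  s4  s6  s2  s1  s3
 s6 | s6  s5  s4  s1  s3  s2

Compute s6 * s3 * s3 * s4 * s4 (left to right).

s6

s6 * s3 = s4
s4 * s3 = s5
s5 * s4 = s2
s2 * s4 = s6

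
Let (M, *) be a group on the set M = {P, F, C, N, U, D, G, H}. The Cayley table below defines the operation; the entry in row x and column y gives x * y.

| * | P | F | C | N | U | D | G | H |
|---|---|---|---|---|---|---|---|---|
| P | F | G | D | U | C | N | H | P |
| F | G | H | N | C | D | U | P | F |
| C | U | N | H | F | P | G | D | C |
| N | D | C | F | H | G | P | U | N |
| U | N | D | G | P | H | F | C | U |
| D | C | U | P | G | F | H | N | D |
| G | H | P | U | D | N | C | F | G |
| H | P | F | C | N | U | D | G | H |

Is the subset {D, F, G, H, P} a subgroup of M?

G * D = C, which is not in {D, F, G, H, P}.
The subset is not closed under *, so it is not a subgroup.

No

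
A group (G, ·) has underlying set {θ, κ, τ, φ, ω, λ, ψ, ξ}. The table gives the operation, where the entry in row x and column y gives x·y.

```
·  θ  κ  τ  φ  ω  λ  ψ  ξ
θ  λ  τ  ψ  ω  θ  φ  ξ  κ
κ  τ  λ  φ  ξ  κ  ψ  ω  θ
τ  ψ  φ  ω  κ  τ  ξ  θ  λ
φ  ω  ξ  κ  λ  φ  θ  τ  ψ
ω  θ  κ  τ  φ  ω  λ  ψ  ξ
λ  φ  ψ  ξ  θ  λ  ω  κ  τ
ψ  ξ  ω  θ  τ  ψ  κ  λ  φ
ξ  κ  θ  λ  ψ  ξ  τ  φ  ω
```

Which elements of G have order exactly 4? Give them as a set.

Identity is ω. Compute the order of each non-identity element by repeated multiplication:
  θ: θ → λ → φ → ω  (order 4)
  κ: κ → λ → ψ → ω  (order 4)
  τ: τ → ω  (order 2)
  φ: φ → λ → θ → ω  (order 4)
  λ: λ → ω  (order 2)
  ψ: ψ → λ → κ → ω  (order 4)
  ξ: ξ → ω  (order 2)
Elements of order 4: {θ, κ, φ, ψ}.

{θ, κ, φ, ψ}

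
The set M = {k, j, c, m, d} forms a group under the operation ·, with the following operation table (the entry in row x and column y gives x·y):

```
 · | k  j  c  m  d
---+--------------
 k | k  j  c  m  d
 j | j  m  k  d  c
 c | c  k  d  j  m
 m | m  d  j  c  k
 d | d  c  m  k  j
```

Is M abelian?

Yes

Check whether the table is symmetric across its main diagonal.
Every entry (row x, col y) equals the entry (row y, col x), so M is abelian.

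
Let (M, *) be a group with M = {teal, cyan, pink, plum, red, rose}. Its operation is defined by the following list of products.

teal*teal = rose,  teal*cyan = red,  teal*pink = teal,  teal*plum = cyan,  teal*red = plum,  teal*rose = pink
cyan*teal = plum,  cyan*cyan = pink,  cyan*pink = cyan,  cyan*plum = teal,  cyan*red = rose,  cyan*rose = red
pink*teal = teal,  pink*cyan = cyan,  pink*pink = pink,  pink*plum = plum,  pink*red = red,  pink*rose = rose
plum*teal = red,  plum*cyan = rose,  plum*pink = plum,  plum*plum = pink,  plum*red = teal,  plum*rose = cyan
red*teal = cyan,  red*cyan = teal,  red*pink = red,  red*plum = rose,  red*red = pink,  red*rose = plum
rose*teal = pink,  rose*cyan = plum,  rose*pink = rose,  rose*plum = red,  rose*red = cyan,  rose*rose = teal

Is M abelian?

rose * plum = red but plum * rose = cyan.
Since rose and plum do not commute, M is not abelian.

No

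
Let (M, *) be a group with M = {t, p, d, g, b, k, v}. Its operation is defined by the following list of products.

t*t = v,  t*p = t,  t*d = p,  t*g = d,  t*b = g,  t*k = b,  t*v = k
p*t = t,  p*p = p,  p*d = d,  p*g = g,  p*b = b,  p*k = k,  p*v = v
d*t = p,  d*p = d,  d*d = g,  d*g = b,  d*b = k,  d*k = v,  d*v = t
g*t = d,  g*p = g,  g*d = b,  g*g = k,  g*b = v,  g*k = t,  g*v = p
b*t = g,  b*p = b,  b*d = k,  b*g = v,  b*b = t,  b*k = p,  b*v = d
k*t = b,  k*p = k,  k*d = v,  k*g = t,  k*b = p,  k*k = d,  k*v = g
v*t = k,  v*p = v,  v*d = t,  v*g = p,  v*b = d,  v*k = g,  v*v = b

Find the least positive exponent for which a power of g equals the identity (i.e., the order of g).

The identity element is p (its row matches the header).
g^1 = g
g^2 = g*g = k
g^3 = k*g = t
g^4 = t*g = d
g^5 = d*g = b
g^6 = b*g = v
g^7 = v*g = p
The first power of g equal to the identity is g^7, so ord(g) = 7.

7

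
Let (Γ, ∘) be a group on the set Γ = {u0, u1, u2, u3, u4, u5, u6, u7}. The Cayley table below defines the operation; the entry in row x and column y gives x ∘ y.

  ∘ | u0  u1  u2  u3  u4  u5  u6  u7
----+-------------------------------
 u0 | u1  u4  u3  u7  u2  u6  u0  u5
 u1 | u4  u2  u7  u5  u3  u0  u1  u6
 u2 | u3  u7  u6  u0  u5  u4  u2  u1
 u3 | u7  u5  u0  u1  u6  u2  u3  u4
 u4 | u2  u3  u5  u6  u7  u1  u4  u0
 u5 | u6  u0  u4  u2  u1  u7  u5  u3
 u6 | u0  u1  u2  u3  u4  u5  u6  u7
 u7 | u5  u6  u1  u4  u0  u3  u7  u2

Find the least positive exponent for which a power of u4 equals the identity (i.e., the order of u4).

The identity element is u6 (its row matches the header).
u4^1 = u4
u4^2 = u4 ∘ u4 = u7
u4^3 = u7 ∘ u4 = u0
u4^4 = u0 ∘ u4 = u2
u4^5 = u2 ∘ u4 = u5
u4^6 = u5 ∘ u4 = u1
u4^7 = u1 ∘ u4 = u3
u4^8 = u3 ∘ u4 = u6
The first power of u4 equal to the identity is u4^8, so ord(u4) = 8.

8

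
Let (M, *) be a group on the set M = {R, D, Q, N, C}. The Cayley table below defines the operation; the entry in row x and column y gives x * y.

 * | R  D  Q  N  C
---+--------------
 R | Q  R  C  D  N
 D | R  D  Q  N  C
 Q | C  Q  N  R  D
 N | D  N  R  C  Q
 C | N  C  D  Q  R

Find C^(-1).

First locate the identity: row D matches the header, so D is the identity.
Scan row C for D: C * Q = D. Hence C^(-1) = Q.

Q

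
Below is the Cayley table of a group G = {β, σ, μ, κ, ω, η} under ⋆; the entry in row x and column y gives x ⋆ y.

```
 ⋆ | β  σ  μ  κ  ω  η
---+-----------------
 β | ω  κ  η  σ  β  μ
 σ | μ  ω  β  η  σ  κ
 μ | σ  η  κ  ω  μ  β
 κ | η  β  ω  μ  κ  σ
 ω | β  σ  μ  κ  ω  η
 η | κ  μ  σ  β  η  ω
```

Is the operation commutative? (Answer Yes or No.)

No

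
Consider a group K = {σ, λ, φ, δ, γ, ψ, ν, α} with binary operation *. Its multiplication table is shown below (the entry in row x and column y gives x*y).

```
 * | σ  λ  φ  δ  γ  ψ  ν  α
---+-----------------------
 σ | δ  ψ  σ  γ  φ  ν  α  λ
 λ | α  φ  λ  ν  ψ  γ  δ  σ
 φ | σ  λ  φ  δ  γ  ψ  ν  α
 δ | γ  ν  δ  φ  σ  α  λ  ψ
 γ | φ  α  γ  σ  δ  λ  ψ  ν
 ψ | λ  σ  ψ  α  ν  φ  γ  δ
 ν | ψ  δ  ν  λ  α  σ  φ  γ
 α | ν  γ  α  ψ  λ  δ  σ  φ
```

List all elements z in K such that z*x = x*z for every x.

{δ, φ}

An element z is central iff its row equals its column in the table.
For γ: γ*ψ = λ ≠ ν = ψ*γ, so γ ∉ Z.
Checking each element this way leaves Z(K) = {δ, φ}.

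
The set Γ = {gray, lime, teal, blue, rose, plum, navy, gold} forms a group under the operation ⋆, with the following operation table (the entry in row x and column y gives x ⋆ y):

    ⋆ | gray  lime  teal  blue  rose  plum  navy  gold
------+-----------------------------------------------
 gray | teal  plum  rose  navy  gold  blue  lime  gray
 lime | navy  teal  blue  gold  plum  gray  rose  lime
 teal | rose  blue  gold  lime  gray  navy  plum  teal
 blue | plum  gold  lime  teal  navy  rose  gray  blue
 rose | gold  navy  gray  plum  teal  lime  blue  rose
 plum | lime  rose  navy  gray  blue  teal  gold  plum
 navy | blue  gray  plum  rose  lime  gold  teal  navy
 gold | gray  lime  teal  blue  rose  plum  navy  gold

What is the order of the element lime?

4

The identity element is gold (its row matches the header).
lime^1 = lime
lime^2 = lime ⋆ lime = teal
lime^3 = teal ⋆ lime = blue
lime^4 = blue ⋆ lime = gold
The first power of lime equal to the identity is lime^4, so ord(lime) = 4.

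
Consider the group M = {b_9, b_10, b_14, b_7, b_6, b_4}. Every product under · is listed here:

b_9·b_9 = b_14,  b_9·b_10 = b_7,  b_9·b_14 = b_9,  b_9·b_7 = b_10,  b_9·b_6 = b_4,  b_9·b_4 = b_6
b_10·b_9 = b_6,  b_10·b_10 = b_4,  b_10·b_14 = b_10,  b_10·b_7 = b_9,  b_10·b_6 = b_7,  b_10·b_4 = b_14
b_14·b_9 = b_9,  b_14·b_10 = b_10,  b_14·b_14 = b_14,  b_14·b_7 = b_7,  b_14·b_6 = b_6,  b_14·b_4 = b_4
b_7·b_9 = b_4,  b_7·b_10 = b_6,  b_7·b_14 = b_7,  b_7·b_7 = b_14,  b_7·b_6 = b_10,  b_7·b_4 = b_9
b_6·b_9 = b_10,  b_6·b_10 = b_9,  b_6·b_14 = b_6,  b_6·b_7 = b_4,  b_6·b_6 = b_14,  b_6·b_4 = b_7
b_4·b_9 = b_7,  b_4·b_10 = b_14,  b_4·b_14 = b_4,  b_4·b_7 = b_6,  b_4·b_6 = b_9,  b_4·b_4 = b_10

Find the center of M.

An element z is central iff its row equals its column in the table.
For b_4: b_4·b_7 = b_6 ≠ b_9 = b_7·b_4, so b_4 ∉ Z.
Checking each element this way leaves Z(M) = {b_14}.

{b_14}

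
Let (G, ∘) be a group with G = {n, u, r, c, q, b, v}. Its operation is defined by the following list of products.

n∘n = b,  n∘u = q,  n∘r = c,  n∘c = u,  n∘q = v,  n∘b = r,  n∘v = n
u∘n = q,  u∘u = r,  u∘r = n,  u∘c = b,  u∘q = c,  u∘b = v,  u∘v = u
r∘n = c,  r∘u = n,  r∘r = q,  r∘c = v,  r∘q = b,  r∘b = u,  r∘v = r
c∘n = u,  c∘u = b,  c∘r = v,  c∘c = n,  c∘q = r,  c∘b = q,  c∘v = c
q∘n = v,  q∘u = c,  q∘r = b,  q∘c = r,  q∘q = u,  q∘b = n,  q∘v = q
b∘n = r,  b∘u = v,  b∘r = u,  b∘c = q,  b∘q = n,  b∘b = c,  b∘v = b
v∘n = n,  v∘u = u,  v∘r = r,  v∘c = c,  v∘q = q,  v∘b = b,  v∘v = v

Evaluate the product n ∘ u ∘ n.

v

n ∘ u = q
q ∘ n = v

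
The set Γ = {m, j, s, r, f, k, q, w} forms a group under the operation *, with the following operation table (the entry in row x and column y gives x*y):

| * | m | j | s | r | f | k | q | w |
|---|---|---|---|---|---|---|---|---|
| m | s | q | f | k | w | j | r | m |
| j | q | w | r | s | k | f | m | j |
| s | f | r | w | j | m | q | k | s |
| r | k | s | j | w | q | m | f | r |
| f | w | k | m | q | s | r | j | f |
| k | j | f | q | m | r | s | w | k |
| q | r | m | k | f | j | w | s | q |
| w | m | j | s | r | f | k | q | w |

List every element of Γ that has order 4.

Identity is w. Compute the order of each non-identity element by repeated multiplication:
  m: m → s → f → w  (order 4)
  j: j → w  (order 2)
  s: s → w  (order 2)
  r: r → w  (order 2)
  f: f → s → m → w  (order 4)
  k: k → s → q → w  (order 4)
  q: q → s → k → w  (order 4)
Elements of order 4: {f, k, m, q}.

{f, k, m, q}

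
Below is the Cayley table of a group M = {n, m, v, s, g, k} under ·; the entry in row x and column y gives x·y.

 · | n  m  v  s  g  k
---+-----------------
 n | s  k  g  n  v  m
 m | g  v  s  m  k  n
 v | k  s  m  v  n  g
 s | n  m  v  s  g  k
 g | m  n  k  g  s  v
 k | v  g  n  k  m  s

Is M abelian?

m·g = k but g·m = n.
Since m and g do not commute, M is not abelian.

No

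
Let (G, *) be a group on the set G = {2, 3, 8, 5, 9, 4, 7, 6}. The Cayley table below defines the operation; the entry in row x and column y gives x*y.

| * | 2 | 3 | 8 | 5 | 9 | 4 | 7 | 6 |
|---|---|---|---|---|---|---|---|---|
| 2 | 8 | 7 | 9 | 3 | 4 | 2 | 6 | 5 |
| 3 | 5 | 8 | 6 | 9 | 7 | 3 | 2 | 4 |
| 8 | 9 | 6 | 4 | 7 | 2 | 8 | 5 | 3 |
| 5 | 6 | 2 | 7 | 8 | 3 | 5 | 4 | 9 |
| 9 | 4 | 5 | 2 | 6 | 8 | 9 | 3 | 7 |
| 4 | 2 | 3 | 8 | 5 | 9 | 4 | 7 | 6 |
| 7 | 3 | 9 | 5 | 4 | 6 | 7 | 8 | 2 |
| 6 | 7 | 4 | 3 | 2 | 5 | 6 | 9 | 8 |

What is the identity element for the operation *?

4

The identity e satisfies e*x = x for all x, so its row in the table reproduces the column headers.
Row 4 reads: 2, 3, 8, 5, 9, 4, 7, 6 — exactly the header order. So 4 is the identity.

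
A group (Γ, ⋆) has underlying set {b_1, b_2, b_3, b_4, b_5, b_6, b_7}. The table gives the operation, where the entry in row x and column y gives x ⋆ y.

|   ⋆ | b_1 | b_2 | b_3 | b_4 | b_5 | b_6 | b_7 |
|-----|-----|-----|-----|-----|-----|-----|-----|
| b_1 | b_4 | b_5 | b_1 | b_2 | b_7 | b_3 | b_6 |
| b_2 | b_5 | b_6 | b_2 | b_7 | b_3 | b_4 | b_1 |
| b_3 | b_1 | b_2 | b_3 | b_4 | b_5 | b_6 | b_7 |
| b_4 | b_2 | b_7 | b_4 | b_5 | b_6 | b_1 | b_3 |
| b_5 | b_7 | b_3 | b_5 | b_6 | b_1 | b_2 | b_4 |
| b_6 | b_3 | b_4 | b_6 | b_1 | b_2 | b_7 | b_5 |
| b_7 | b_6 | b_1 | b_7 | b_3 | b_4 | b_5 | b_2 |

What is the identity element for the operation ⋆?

b_3

The identity e satisfies e ⋆ x = x for all x, so its row in the table reproduces the column headers.
Row b_3 reads: b_1, b_2, b_3, b_4, b_5, b_6, b_7 — exactly the header order. So b_3 is the identity.
(Structurally, Γ here is isomorphic to the cyclic group Z_7.)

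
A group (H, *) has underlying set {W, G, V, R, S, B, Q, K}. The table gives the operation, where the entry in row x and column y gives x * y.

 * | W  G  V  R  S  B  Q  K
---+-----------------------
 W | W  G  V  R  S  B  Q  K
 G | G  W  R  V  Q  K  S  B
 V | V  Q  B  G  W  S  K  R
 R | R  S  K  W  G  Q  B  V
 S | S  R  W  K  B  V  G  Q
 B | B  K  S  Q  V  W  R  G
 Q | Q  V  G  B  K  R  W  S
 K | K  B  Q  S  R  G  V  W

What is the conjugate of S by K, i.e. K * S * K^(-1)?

V

The identity is W. In row K, the entry W sits in column K, so K^(-1) = K.
K * S = R
R * K = V
(Structurally, H here is isomorphic to the dihedral group D_4.)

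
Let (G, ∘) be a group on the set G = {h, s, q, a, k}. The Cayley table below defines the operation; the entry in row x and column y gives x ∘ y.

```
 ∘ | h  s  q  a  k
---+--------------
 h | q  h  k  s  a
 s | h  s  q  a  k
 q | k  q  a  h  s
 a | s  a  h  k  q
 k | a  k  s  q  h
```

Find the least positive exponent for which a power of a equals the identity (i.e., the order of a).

5

The identity element is s (its row matches the header).
a^1 = a
a^2 = a ∘ a = k
a^3 = k ∘ a = q
a^4 = q ∘ a = h
a^5 = h ∘ a = s
The first power of a equal to the identity is a^5, so ord(a) = 5.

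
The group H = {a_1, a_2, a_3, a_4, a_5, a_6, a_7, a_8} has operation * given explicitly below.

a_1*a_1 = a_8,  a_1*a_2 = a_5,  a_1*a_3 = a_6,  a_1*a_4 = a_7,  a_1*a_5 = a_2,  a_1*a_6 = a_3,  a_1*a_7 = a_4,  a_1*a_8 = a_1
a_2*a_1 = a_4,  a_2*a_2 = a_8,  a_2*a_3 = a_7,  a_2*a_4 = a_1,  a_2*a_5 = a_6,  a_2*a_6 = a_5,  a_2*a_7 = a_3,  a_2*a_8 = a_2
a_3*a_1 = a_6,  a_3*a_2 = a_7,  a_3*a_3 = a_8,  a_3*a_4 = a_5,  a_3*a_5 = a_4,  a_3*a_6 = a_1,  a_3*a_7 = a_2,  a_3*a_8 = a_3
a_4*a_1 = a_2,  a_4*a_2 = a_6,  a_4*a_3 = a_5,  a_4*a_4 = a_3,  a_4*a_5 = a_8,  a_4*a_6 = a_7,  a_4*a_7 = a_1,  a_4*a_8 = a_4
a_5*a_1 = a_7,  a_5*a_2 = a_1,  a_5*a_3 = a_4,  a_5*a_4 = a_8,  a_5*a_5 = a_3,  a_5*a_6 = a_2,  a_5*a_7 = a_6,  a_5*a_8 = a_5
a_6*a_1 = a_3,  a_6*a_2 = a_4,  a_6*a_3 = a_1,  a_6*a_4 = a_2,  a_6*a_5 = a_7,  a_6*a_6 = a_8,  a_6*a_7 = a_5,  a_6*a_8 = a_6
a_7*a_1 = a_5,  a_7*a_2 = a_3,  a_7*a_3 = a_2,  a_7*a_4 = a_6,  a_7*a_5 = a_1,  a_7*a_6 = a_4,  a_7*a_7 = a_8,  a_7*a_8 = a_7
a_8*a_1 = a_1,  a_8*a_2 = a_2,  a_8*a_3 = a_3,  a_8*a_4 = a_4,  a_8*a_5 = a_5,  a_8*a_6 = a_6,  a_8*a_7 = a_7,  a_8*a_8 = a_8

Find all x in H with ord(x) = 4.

{a_4, a_5}

Identity is a_8. Compute the order of each non-identity element by repeated multiplication:
  a_1: a_1 → a_8  (order 2)
  a_2: a_2 → a_8  (order 2)
  a_3: a_3 → a_8  (order 2)
  a_4: a_4 → a_3 → a_5 → a_8  (order 4)
  a_5: a_5 → a_3 → a_4 → a_8  (order 4)
  a_6: a_6 → a_8  (order 2)
  a_7: a_7 → a_8  (order 2)
Elements of order 4: {a_4, a_5}.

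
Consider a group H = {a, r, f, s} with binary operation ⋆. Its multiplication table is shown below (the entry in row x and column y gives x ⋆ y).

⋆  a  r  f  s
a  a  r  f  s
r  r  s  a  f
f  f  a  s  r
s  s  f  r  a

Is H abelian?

Yes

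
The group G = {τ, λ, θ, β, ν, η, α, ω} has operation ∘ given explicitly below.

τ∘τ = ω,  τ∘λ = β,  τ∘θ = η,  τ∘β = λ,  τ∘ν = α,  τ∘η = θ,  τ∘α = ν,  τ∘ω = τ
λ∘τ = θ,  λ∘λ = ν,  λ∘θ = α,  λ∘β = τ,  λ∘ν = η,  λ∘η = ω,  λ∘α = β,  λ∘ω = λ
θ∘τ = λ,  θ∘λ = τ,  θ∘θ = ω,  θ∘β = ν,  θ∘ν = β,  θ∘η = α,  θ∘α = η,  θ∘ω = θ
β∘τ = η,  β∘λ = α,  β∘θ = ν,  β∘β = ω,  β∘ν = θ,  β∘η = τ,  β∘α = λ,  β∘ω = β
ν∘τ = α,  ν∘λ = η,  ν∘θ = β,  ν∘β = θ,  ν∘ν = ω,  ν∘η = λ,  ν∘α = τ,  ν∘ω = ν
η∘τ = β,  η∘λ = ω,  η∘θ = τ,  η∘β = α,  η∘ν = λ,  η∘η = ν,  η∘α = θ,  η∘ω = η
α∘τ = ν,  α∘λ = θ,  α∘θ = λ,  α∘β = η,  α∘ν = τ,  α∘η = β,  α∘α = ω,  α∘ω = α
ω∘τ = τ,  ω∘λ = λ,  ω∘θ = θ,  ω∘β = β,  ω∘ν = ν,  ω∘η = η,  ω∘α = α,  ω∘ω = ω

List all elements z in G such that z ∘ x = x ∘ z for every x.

An element z is central iff its row equals its column in the table.
For α: α ∘ η = β ≠ θ = η ∘ α, so α ∉ Z.
Checking each element this way leaves Z(G) = {ν, ω}.

{ν, ω}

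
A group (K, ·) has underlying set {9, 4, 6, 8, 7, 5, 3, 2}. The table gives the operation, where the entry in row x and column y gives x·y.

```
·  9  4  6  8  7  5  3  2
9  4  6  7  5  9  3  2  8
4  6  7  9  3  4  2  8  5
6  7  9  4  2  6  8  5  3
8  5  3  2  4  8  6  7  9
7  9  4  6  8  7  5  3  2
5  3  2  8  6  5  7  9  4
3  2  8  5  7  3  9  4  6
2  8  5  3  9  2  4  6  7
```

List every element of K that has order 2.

Identity is 7. Compute the order of each non-identity element by repeated multiplication:
  9: 9 → 4 → 6 → 7  (order 4)
  4: 4 → 7  (order 2)
  6: 6 → 4 → 9 → 7  (order 4)
  8: 8 → 4 → 3 → 7  (order 4)
  5: 5 → 7  (order 2)
  3: 3 → 4 → 8 → 7  (order 4)
  2: 2 → 7  (order 2)
Elements of order 2: {2, 4, 5}.

{2, 4, 5}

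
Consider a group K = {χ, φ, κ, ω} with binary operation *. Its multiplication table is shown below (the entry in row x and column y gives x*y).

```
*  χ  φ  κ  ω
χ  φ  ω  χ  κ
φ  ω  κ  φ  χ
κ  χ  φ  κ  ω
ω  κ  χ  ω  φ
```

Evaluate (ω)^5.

ω^1 = ω
ω^2 = ω*ω = φ
ω^3 = φ*ω = χ
ω^4 = χ*ω = κ
ω^5 = κ*ω = ω

ω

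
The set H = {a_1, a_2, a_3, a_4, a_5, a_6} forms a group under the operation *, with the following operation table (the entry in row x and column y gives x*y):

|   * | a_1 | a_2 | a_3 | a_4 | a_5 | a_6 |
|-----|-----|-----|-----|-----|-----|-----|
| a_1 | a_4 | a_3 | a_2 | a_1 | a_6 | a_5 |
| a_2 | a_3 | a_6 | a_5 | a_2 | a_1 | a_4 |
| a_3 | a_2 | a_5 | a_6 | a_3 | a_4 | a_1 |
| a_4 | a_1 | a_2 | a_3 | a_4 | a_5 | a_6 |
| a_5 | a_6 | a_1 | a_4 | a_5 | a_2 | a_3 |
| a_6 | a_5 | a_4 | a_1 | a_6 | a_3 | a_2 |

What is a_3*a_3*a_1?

a_5

a_3*a_3 = a_6
a_6*a_1 = a_5
(Structurally, H here is isomorphic to the cyclic group Z_6.)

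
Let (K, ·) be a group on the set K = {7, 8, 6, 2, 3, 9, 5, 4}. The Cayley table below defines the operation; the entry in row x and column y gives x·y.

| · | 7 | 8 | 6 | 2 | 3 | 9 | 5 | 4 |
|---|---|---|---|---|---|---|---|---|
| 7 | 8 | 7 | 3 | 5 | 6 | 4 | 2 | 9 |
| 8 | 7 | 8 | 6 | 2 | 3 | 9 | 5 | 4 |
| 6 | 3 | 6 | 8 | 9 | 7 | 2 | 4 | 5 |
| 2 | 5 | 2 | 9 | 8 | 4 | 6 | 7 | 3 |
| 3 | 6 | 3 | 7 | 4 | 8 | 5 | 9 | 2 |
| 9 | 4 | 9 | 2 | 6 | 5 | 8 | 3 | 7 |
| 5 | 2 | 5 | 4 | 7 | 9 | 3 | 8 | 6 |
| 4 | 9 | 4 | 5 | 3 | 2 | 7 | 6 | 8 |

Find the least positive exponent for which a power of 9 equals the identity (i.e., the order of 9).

2

The identity element is 8 (its row matches the header).
9^1 = 9
9^2 = 9·9 = 8
The first power of 9 equal to the identity is 9^2, so ord(9) = 2.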